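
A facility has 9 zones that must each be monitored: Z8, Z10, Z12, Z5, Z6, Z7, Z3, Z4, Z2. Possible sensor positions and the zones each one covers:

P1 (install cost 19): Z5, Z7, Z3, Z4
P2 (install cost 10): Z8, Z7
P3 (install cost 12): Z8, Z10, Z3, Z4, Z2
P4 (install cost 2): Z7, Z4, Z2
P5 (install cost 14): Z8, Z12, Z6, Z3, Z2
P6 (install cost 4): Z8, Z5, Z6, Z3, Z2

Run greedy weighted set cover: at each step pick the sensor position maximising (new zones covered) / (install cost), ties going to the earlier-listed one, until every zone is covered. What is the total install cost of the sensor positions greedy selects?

32

Pick 1: P4 adds 3 new (Z7, Z4, Z2) at install cost 2 (ratio 3/2).
Pick 2: P6 adds 4 new (Z8, Z5, Z6, Z3) at install cost 4 (ratio 4/4).
Pick 3: P3 adds 1 new (Z10) at install cost 12 (ratio 1/12).
Pick 4: P5 adds 1 new (Z12) at install cost 14 (ratio 1/14).
Greedy total install cost: 2 + 4 + 12 + 14 = 32.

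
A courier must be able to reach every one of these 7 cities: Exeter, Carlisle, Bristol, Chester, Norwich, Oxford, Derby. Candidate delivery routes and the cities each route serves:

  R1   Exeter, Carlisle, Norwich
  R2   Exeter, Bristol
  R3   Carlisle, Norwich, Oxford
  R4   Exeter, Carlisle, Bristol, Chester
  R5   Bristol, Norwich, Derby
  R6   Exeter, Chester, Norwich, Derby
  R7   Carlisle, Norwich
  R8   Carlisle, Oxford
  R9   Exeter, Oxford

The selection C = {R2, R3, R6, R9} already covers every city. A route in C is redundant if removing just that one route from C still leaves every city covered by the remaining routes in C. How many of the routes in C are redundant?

1

Drop R2: Bristol uncovered — not redundant.
Drop R3: Carlisle uncovered — not redundant.
Drop R6: Chester, Derby uncovered — not redundant.
Drop R9: the rest still cover every city — redundant.
1 redundant: R9.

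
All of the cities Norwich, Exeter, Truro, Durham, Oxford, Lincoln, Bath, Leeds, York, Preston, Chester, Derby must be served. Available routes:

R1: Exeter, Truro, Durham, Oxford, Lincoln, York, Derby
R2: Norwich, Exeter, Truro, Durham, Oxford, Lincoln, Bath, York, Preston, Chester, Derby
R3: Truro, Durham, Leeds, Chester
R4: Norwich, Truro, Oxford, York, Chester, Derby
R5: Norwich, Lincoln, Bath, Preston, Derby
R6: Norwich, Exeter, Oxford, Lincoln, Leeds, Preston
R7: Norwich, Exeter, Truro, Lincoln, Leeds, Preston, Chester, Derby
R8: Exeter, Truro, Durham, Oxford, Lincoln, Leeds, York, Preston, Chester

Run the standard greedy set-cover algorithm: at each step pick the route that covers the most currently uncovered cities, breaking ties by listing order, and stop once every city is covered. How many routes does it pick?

Pick 1: R2 covers 11 new cities (Norwich, Exeter, Truro, Durham, Oxford, Lincoln, Bath, York, Preston, Chester, Derby).
Pick 2: R3 covers 1 new cities (Leeds).
Greedy uses 2 routes.

2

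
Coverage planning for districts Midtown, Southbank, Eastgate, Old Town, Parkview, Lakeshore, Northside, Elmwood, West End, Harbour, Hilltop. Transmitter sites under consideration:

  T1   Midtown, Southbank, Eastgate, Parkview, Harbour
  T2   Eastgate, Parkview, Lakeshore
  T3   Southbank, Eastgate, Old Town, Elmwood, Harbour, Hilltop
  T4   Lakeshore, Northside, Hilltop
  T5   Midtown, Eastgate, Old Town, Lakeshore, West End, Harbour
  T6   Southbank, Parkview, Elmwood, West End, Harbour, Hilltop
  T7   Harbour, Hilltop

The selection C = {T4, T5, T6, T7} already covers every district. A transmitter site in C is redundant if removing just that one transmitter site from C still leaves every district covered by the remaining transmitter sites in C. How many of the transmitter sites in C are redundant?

Drop T4: Northside uncovered — not redundant.
Drop T5: Midtown, Eastgate, Old Town uncovered — not redundant.
Drop T6: Southbank, Parkview, Elmwood uncovered — not redundant.
Drop T7: the rest still cover every district — redundant.
1 redundant: T7.

1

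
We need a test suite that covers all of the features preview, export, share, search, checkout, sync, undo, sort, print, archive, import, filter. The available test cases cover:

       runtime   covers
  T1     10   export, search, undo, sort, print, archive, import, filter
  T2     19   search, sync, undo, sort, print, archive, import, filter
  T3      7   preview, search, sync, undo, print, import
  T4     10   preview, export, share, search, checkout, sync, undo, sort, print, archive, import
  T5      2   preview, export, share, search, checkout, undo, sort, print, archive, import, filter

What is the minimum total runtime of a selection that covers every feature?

9

T3, T5 cover every feature at runtime 7 + 2 = 9.
Any cover uses at least 2 test cases; among all covering selections none totals below 9.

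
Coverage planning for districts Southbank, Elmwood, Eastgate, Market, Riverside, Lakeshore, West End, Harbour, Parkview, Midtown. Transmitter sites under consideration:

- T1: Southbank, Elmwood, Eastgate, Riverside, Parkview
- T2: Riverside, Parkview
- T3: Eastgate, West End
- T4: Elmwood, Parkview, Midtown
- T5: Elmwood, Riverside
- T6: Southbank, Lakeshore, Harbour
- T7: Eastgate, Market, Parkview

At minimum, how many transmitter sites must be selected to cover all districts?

5

T1, T3, T4, T6, T7 together cover {Southbank, Elmwood, Eastgate, Market, Riverside, Lakeshore, West End, Harbour, Parkview, Midtown} — every district.
No 4 of the 7 transmitter sites cover everything (all 35 size-4 selections fall short), so 5 is minimum.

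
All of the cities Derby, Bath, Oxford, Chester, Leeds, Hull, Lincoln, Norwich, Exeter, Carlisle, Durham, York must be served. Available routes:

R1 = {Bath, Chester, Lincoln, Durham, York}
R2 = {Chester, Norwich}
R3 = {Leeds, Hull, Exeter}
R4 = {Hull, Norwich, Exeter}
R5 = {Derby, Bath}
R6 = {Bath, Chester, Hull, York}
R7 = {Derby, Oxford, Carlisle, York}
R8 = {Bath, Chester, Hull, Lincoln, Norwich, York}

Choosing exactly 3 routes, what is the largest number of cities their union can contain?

11

Choosing R1, R3, R7 covers {Derby, Bath, Oxford, Chester, Leeds, Hull, Lincoln, Exeter, Carlisle, Durham, York} — 11 cities.
No choice of 3 routes does better; here Norwich is left uncovered.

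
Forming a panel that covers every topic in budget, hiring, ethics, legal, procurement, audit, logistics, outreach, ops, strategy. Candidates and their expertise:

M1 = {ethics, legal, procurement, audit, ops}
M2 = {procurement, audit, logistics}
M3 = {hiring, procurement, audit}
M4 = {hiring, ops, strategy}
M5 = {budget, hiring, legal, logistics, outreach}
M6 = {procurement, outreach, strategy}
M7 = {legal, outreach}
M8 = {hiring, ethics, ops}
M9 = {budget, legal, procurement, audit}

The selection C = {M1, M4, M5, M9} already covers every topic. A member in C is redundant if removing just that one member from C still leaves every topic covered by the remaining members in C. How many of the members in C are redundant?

Drop M1: ethics uncovered — not redundant.
Drop M4: strategy uncovered — not redundant.
Drop M5: logistics, outreach uncovered — not redundant.
Drop M9: the rest still cover every topic — redundant.
1 redundant: M9.

1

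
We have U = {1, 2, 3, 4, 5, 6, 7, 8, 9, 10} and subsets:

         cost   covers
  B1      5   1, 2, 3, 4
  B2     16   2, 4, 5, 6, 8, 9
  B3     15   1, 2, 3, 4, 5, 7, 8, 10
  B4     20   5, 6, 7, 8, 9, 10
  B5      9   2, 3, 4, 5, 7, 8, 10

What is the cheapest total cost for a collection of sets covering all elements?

25

B1, B4 cover every element at cost 5 + 20 = 25.
Any cover uses at least 2 sets; among all covering selections none totals below 25.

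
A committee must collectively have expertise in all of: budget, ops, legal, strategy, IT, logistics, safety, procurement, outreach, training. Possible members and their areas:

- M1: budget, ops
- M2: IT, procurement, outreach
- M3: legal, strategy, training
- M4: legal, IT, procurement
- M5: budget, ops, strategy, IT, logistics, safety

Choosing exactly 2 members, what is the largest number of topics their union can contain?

8

Choosing M2, M5 covers {budget, ops, strategy, IT, logistics, safety, procurement, outreach} — 8 topics.
No choice of 2 members does better; here legal, training are left uncovered.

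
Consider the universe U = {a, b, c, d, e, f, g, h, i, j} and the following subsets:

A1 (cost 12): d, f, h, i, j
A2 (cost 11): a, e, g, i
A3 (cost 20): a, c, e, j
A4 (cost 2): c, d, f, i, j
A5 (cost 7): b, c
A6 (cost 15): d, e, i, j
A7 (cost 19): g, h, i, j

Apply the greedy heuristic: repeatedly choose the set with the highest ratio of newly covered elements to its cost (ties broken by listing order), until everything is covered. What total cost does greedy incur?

Pick 1: A4 adds 5 new (c, d, f, i, j) at cost 2 (ratio 5/2).
Pick 2: A2 adds 3 new (a, e, g) at cost 11 (ratio 3/11).
Pick 3: A5 adds 1 new (b) at cost 7 (ratio 1/7).
Pick 4: A1 adds 1 new (h) at cost 12 (ratio 1/12).
Greedy total cost: 2 + 11 + 7 + 12 = 32. (The true optimum is 30, so greedy overshoots here.)

32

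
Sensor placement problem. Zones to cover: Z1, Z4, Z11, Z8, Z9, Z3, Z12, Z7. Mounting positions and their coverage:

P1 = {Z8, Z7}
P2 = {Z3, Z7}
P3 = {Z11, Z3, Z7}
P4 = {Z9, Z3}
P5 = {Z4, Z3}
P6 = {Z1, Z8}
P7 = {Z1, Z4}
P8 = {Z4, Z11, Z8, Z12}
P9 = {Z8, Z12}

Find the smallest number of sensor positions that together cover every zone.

P1, P4, P6, P8 together cover {Z1, Z4, Z11, Z8, Z9, Z3, Z12, Z7} — every zone.
No 3 of the 9 sensor positions cover everything (all 84 triples fall short), so 4 is minimum.

4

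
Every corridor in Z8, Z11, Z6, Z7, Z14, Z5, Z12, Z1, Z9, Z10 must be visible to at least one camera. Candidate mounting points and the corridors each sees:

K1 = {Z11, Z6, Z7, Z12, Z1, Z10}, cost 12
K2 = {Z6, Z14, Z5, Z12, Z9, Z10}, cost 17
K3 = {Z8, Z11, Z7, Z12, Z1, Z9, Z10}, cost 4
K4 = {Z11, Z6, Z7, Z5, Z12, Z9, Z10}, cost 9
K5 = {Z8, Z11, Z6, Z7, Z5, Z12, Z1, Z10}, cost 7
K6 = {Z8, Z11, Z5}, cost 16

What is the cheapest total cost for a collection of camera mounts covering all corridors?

K2, K3 cover every corridor at cost 17 + 4 = 21.
Any cover uses at least 2 camera mounts; among all covering selections none totals below 21.
Greedy by coverage-per-cost would pick K3, K5, K2 for 28 — worse than the optimum 21.

21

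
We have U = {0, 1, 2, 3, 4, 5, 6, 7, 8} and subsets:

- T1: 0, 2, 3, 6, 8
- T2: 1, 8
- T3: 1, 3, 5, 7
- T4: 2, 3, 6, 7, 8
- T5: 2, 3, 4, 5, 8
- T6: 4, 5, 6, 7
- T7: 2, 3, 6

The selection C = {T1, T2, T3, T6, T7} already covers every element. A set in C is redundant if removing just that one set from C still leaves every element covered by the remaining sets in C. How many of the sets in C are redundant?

3

Drop T1: 0 uncovered — not redundant.
Drop T2: the rest still cover every element — redundant.
Drop T3: the rest still cover every element — redundant.
Drop T6: 4 uncovered — not redundant.
Drop T7: the rest still cover every element — redundant.
3 redundant: T2, T3, T7.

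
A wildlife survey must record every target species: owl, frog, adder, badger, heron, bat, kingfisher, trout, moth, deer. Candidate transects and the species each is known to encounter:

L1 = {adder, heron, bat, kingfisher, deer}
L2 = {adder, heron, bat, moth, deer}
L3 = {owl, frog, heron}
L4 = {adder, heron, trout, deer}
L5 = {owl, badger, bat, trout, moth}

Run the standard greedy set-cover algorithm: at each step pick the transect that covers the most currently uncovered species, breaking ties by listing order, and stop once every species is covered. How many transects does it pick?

Pick 1: L1 covers 5 new species (adder, heron, bat, kingfisher, deer).
Pick 2: L5 covers 4 new species (owl, badger, trout, moth).
Pick 3: L3 covers 1 new species (frog).
Greedy uses 3 transects.

3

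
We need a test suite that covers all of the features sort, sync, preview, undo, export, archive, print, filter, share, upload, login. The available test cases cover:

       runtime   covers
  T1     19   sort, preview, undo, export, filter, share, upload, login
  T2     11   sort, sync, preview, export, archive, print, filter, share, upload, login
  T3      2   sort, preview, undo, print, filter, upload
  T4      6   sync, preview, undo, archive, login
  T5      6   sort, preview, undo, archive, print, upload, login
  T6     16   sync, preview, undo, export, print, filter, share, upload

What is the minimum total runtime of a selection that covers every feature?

T2, T3 cover every feature at runtime 11 + 2 = 13.
Any cover uses at least 2 test cases; among all covering selections none totals below 13.
Greedy by coverage-per-runtime would pick T3, T4, T2 for 19 — worse than the optimum 13.

13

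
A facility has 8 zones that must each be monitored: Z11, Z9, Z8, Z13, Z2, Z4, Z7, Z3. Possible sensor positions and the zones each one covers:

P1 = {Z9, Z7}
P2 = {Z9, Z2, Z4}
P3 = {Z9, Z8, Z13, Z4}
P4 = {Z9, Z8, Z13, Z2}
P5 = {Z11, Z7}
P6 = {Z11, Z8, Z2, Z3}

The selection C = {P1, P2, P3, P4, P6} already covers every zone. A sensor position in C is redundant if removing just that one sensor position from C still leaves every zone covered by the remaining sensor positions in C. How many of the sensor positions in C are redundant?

3

Drop P1: Z7 uncovered — not redundant.
Drop P2: the rest still cover every zone — redundant.
Drop P3: the rest still cover every zone — redundant.
Drop P4: the rest still cover every zone — redundant.
Drop P6: Z11, Z3 uncovered — not redundant.
3 redundant: P2, P3, P4.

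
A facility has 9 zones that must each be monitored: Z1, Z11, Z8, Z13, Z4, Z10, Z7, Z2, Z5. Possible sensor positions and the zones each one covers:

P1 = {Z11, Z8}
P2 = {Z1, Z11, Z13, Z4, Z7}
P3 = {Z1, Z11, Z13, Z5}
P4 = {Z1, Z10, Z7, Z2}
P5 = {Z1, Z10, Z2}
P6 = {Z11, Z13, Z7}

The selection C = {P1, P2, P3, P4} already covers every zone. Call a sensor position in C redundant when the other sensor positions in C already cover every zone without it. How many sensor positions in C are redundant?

0

Drop P1: Z8 uncovered — not redundant.
Drop P2: Z4 uncovered — not redundant.
Drop P3: Z5 uncovered — not redundant.
Drop P4: Z10, Z2 uncovered — not redundant.
None of the sensor positions in C is redundant.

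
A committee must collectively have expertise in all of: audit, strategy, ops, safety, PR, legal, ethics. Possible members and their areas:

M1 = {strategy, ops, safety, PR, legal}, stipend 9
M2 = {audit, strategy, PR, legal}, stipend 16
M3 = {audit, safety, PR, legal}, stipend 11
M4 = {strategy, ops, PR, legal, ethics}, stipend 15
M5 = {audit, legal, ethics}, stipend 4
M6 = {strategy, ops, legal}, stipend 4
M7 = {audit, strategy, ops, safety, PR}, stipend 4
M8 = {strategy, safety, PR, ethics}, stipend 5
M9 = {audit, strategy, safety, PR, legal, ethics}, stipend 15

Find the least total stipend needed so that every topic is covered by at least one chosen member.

M5, M7 cover every topic at stipend 4 + 4 = 8.
Any cover uses at least 2 members; among all covering selections none totals below 8.

8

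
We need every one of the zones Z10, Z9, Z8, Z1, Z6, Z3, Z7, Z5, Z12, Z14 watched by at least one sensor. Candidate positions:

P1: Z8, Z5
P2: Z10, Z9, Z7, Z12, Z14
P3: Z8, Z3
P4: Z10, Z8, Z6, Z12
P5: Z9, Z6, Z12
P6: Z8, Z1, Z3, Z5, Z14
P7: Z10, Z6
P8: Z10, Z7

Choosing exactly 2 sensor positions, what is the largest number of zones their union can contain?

Choosing P2, P6 covers {Z10, Z9, Z8, Z1, Z3, Z7, Z5, Z12, Z14} — 9 zones.
No choice of 2 sensor positions does better; here Z6 is left uncovered.

9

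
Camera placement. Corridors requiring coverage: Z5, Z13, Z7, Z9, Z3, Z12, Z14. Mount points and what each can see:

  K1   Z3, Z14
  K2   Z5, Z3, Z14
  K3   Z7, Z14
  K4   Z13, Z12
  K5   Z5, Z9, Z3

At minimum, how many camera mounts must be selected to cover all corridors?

K3, K4, K5 together cover {Z5, Z13, Z7, Z9, Z3, Z12, Z14} — every corridor.
No 2 of the 5 camera mounts cover everything (all 10 pairs fall short), so 3 is minimum.

3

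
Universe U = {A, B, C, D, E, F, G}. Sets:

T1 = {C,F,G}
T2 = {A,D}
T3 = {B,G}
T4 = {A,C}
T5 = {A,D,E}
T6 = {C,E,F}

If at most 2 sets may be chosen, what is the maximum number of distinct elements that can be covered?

Choosing T1, T5 covers {A, C, D, E, F, G} — 6 elements.
No choice of 2 sets does better; here B is left uncovered.

6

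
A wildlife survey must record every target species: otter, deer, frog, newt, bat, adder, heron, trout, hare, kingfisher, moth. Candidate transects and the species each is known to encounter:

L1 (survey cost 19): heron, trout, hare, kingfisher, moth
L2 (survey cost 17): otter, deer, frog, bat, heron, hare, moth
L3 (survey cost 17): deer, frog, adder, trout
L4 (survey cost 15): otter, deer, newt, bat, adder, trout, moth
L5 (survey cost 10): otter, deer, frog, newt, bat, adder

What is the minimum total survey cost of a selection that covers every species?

29

L1, L5 cover every species at survey cost 19 + 10 = 29.
Any cover uses at least 2 transects; among all covering selections none totals below 29.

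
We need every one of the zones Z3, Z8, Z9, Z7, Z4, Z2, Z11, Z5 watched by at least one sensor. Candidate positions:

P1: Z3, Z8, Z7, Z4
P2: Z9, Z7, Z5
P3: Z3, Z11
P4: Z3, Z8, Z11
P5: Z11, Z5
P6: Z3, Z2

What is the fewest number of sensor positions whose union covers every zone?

4

P1, P2, P3, P6 together cover {Z3, Z8, Z9, Z7, Z4, Z2, Z11, Z5} — every zone.
No 3 of the 6 sensor positions cover everything (all 20 triples fall short), so 4 is minimum.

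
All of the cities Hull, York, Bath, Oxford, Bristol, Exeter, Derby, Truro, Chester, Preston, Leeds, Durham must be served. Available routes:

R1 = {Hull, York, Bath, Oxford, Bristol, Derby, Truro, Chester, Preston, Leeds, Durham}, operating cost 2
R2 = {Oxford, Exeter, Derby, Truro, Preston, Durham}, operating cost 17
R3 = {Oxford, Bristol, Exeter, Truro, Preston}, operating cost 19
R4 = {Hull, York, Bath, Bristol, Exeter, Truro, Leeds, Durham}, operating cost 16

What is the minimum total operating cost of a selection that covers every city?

R1, R4 cover every city at operating cost 2 + 16 = 18.
Any cover uses at least 2 routes; among all covering selections none totals below 18.

18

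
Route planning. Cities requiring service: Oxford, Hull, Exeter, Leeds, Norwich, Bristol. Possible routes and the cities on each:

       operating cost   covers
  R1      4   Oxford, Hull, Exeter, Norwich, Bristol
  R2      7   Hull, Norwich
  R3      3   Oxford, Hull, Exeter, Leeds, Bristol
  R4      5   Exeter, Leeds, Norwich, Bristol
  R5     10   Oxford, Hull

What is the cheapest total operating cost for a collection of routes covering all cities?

7

R1, R3 cover every city at operating cost 4 + 3 = 7.
Any cover uses at least 2 routes; among all covering selections none totals below 7.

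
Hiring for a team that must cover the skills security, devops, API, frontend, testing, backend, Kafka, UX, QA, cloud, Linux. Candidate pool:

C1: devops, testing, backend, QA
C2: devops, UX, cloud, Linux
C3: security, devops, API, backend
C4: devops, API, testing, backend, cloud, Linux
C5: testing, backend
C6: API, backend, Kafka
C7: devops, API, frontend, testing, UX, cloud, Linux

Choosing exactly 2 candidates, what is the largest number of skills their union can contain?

Choosing C1, C7 covers {devops, API, frontend, testing, backend, UX, QA, cloud, Linux} — 9 skills.
No choice of 2 candidates does better; here security, Kafka are left uncovered.

9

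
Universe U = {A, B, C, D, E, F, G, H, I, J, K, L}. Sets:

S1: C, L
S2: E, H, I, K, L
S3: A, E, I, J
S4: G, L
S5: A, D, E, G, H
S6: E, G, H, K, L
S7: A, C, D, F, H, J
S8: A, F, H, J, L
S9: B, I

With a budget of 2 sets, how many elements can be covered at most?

Choosing S2, S7 covers {A, C, D, E, F, H, I, J, K, L} — 10 elements.
No choice of 2 sets does better; here B, G are left uncovered.

10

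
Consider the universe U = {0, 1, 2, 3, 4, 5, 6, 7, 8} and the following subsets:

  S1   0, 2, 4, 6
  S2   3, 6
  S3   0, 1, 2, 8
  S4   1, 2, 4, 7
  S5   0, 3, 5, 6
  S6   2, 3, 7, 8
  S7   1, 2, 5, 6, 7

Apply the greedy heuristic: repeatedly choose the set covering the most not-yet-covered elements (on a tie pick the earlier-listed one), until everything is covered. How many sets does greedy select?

Pick 1: S7 covers 5 new elements (1, 2, 5, 6, 7).
Pick 2: S1 covers 2 new elements (0, 4).
Pick 3: S6 covers 2 new elements (3, 8).
Greedy uses 3 sets.

3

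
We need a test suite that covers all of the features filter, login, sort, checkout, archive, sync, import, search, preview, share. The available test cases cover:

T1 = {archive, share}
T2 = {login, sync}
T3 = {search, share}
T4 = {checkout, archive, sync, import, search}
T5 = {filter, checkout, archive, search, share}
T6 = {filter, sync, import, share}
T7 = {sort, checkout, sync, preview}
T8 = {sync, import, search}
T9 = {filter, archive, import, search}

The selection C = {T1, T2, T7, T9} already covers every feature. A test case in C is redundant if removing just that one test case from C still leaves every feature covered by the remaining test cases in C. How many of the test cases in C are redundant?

0

Drop T1: share uncovered — not redundant.
Drop T2: login uncovered — not redundant.
Drop T7: sort, checkout, preview uncovered — not redundant.
Drop T9: filter, import, search uncovered — not redundant.
None of the test cases in C is redundant.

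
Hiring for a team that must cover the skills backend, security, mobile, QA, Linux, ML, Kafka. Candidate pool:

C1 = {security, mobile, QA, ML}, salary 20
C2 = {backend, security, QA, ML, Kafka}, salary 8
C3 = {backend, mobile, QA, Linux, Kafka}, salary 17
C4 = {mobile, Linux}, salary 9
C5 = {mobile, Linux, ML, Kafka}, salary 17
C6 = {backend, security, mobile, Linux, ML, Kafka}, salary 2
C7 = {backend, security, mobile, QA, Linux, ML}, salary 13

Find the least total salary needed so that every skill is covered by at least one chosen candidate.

10

C2, C6 cover every skill at salary 8 + 2 = 10.
Any cover uses at least 2 candidates; among all covering selections none totals below 10.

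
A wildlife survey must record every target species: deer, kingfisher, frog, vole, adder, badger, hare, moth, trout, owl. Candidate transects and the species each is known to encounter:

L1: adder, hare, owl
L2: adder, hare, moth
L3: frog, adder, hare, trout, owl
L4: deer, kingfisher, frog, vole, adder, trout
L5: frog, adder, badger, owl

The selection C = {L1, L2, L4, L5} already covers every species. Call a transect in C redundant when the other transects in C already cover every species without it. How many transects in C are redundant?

Drop L1: the rest still cover every species — redundant.
Drop L2: moth uncovered — not redundant.
Drop L4: deer, kingfisher, vole, trout uncovered — not redundant.
Drop L5: badger uncovered — not redundant.
1 redundant: L1.

1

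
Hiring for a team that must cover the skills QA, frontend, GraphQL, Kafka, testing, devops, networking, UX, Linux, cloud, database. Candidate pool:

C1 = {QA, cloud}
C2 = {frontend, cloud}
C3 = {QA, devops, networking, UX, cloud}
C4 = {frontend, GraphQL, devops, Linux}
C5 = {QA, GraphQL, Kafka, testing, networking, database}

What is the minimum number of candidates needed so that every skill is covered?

3

C3, C4, C5 together cover {QA, frontend, GraphQL, Kafka, testing, devops, networking, UX, Linux, cloud, database} — every skill.
No 2 of the 5 candidates cover everything (all 10 pairs fall short), so 3 is minimum.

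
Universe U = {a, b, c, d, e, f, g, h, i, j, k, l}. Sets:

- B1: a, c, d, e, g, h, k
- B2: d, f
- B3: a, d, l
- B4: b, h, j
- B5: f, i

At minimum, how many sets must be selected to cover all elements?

B1, B3, B4, B5 together cover {a, b, c, d, e, f, g, h, i, j, k, l} — every element.
No 3 of the 5 sets cover everything (all 10 triples fall short), so 4 is minimum.

4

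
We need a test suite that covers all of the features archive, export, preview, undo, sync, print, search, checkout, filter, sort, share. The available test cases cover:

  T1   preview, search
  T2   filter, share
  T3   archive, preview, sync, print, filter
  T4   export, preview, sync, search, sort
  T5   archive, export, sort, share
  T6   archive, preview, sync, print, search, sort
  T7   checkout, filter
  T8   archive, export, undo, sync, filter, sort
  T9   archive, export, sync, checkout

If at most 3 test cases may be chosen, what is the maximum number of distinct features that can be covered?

Choosing T2, T6, T8 covers {archive, export, preview, undo, sync, print, search, filter, sort, share} — 10 features.
No choice of 3 test cases does better; here checkout is left uncovered.

10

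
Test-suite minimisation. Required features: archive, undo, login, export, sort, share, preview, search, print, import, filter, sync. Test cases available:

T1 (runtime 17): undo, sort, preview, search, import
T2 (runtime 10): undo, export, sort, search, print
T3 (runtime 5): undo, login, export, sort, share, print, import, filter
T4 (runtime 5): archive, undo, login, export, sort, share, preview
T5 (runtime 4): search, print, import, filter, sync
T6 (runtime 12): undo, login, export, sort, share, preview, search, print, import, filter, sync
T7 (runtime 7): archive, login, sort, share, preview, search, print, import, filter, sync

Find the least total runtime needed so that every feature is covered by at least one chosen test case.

T4, T5 cover every feature at runtime 5 + 4 = 9.
Any cover uses at least 2 test cases; among all covering selections none totals below 9.

9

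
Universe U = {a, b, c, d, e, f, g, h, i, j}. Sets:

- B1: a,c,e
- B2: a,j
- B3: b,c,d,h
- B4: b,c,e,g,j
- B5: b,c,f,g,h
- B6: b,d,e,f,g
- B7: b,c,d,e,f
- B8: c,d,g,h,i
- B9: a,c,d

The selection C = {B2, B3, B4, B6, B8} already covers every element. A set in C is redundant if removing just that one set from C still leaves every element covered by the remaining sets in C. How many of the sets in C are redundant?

2

Drop B2: a uncovered — not redundant.
Drop B3: the rest still cover every element — redundant.
Drop B4: the rest still cover every element — redundant.
Drop B6: f uncovered — not redundant.
Drop B8: i uncovered — not redundant.
2 redundant: B3, B4.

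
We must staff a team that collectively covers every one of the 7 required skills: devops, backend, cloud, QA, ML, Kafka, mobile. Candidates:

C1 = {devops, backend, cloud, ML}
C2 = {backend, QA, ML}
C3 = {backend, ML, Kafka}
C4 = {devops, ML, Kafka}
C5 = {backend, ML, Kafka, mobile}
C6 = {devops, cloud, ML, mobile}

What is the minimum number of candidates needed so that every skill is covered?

C1, C2, C5 together cover {devops, backend, cloud, QA, ML, Kafka, mobile} — every skill.
No 2 of the 6 candidates cover everything (all 15 pairs fall short), so 3 is minimum.

3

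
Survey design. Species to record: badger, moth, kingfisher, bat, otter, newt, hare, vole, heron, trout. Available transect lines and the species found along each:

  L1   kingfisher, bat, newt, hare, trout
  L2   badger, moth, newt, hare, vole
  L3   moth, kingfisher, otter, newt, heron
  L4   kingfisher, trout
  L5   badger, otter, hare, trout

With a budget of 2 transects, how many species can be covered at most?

Choosing L1, L2 covers {badger, moth, kingfisher, bat, newt, hare, vole, trout} — 8 species.
No choice of 2 transects does better; here otter, heron are left uncovered.

8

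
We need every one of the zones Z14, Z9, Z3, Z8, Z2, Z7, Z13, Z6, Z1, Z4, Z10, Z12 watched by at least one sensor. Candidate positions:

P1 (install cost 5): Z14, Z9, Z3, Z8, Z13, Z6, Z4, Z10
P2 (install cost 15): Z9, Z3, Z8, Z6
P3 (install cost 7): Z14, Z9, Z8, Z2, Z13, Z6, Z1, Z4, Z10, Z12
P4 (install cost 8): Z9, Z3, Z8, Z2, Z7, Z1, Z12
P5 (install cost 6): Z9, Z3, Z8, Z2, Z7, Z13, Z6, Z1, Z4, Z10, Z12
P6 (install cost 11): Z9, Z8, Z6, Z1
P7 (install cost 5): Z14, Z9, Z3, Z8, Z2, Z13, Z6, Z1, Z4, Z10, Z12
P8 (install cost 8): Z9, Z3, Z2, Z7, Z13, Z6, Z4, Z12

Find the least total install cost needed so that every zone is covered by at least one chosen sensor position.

P1, P5 cover every zone at install cost 5 + 6 = 11.
Any cover uses at least 2 sensor positions; among all covering selections none totals below 11.

11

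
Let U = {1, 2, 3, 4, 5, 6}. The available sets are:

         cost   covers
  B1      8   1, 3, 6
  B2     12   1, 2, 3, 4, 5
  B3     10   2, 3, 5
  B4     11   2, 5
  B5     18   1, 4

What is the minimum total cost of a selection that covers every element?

20

B1, B2 cover every element at cost 8 + 12 = 20.
Any cover uses at least 2 sets; among all covering selections none totals below 20.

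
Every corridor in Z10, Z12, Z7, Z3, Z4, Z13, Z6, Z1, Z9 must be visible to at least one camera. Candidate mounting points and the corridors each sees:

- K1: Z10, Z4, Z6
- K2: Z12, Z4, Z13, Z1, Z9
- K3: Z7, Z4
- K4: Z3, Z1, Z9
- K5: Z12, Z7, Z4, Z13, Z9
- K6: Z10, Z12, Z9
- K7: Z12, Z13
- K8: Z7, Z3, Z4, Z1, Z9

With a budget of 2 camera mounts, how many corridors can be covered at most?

7

Choosing K1, K2 covers {Z10, Z12, Z4, Z13, Z6, Z1, Z9} — 7 corridors.
No choice of 2 camera mounts does better; here Z7, Z3 are left uncovered.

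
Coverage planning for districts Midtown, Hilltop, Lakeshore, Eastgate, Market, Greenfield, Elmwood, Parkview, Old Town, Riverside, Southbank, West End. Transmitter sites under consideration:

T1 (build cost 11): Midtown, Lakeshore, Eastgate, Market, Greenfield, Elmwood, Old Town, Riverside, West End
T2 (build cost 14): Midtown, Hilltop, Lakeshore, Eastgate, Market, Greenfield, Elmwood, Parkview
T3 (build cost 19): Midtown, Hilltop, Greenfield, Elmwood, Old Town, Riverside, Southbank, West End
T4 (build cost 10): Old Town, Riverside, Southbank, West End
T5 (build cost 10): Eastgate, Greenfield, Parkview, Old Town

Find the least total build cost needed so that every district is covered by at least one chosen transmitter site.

24

T2, T4 cover every district at build cost 14 + 10 = 24.
Any cover uses at least 2 transmitter sites; among all covering selections none totals below 24.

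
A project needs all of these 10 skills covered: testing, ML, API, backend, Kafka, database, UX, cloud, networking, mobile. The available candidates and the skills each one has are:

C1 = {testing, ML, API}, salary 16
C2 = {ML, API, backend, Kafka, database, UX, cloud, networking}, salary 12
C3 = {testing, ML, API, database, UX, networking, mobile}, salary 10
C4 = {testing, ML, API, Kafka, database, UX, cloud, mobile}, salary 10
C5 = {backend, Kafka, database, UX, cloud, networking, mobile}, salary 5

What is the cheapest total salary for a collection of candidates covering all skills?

C3, C5 cover every skill at salary 10 + 5 = 15.
Any cover uses at least 2 candidates; among all covering selections none totals below 15.

15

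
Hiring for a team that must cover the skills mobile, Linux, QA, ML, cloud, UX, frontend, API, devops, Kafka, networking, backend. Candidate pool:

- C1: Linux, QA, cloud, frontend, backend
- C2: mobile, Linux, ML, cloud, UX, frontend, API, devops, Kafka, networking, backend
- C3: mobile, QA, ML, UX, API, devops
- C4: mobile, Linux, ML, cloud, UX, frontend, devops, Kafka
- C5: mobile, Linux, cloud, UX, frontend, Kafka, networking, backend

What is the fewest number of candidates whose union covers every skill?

2

C1, C2 together cover {mobile, Linux, QA, ML, cloud, UX, frontend, API, devops, Kafka, networking, backend} — every skill.
No single candidate contains all 12 skills, so 2 is optimal.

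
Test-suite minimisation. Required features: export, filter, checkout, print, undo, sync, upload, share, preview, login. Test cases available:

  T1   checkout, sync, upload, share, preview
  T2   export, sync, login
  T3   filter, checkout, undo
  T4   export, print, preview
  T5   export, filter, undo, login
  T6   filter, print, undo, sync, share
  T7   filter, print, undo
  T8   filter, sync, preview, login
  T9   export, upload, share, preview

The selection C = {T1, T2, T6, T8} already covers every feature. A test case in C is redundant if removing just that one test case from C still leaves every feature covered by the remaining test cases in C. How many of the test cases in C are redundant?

1

Drop T1: checkout, upload uncovered — not redundant.
Drop T2: export uncovered — not redundant.
Drop T6: print, undo uncovered — not redundant.
Drop T8: the rest still cover every feature — redundant.
1 redundant: T8.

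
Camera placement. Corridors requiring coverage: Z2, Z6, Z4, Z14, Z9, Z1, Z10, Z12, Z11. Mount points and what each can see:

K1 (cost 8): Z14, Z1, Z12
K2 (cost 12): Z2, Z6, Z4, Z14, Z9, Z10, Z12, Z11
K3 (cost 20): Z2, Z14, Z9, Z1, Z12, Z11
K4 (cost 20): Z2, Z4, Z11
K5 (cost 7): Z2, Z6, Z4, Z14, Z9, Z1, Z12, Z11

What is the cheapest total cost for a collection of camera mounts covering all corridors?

K2, K5 cover every corridor at cost 12 + 7 = 19.
Any cover uses at least 2 camera mounts; among all covering selections none totals below 19.

19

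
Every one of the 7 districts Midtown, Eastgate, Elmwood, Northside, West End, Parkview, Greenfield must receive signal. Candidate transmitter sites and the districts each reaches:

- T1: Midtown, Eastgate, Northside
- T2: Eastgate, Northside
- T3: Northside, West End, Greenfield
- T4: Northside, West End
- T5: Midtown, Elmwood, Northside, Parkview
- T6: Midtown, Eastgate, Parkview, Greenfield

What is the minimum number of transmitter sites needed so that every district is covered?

T1, T3, T5 together cover {Midtown, Eastgate, Elmwood, Northside, West End, Parkview, Greenfield} — every district.
No 2 of the 6 transmitter sites cover everything (all 15 pairs fall short), so 3 is minimum.

3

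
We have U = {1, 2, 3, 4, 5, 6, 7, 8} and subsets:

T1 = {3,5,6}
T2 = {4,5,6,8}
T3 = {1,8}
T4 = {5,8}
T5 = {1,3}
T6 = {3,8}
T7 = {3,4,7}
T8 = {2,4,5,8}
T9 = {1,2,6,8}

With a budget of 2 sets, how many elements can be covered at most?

Choosing T7, T9 covers {1, 2, 3, 4, 6, 7, 8} — 7 elements.
No choice of 2 sets does better; here 5 is left uncovered.

7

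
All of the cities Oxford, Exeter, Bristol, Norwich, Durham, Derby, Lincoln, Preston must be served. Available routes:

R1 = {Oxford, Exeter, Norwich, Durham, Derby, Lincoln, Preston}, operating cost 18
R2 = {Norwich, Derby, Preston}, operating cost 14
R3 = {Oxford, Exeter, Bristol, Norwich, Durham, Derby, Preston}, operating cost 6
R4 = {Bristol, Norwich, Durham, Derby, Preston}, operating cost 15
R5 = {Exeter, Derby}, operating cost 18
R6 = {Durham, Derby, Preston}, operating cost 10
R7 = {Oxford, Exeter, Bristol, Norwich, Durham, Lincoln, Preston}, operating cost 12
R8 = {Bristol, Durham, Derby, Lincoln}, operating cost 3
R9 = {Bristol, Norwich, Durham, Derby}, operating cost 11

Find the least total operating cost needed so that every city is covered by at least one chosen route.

R3, R8 cover every city at operating cost 6 + 3 = 9.
Any cover uses at least 2 routes; among all covering selections none totals below 9.

9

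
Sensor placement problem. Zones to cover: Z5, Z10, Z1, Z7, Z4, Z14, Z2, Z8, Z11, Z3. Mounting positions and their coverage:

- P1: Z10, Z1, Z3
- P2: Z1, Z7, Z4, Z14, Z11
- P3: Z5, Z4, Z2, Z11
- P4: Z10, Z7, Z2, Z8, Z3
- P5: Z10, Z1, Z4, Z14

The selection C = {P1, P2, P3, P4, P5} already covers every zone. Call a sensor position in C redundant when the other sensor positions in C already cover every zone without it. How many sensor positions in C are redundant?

3

Drop P1: the rest still cover every zone — redundant.
Drop P2: the rest still cover every zone — redundant.
Drop P3: Z5 uncovered — not redundant.
Drop P4: Z8 uncovered — not redundant.
Drop P5: the rest still cover every zone — redundant.
3 redundant: P1, P2, P5.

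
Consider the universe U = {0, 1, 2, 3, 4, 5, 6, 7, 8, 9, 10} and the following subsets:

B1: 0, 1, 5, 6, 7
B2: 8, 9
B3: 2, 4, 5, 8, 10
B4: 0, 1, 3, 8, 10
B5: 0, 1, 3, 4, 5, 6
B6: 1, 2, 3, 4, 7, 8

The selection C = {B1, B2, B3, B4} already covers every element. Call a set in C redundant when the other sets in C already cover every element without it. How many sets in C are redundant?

Drop B1: 6, 7 uncovered — not redundant.
Drop B2: 9 uncovered — not redundant.
Drop B3: 2, 4 uncovered — not redundant.
Drop B4: 3 uncovered — not redundant.
None of the sets in C is redundant.

0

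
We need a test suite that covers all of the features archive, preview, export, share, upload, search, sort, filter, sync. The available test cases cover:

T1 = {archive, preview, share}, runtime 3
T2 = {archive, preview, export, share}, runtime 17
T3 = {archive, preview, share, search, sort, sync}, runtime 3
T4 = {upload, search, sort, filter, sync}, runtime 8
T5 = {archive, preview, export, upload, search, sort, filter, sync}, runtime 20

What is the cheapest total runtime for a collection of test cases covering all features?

T1, T5 cover every feature at runtime 3 + 20 = 23.
Any cover uses at least 2 test cases; among all covering selections none totals below 23.
Greedy by coverage-per-runtime would pick T3, T4, T2 for 28 — worse than the optimum 23.

23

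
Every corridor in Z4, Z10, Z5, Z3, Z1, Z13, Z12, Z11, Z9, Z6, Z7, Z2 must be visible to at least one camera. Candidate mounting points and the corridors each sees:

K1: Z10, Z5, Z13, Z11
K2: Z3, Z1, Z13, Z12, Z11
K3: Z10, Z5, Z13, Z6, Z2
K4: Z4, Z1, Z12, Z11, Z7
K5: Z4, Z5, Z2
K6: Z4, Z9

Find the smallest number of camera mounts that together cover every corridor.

K2, K3, K4, K6 together cover {Z4, Z10, Z5, Z3, Z1, Z13, Z12, Z11, Z9, Z6, Z7, Z2} — every corridor.
No 3 of the 6 camera mounts cover everything (all 20 triples fall short), so 4 is minimum.

4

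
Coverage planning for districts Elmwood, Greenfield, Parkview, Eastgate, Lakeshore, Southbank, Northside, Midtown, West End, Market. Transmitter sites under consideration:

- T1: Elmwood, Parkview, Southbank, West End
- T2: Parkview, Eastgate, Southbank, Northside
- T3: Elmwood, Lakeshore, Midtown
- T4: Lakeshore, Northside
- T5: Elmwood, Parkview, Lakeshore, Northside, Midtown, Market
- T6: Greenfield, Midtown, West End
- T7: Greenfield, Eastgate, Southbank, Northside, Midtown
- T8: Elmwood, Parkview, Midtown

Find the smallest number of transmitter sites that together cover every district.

T1, T5, T7 together cover {Elmwood, Greenfield, Parkview, Eastgate, Lakeshore, Southbank, Northside, Midtown, West End, Market} — every district.
No 2 of the 8 transmitter sites cover everything (all 28 pairs fall short), so 3 is minimum.

3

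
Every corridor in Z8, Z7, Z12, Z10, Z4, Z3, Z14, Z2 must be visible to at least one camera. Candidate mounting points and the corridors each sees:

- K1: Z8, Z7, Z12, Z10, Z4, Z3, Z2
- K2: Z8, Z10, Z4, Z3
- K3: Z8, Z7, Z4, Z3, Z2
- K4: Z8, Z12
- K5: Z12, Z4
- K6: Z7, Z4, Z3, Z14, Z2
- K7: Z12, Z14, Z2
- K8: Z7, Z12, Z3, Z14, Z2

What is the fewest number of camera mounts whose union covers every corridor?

2

K1, K6 together cover {Z8, Z7, Z12, Z10, Z4, Z3, Z14, Z2} — every corridor.
No single camera mount contains all 8 corridors, so 2 is optimal.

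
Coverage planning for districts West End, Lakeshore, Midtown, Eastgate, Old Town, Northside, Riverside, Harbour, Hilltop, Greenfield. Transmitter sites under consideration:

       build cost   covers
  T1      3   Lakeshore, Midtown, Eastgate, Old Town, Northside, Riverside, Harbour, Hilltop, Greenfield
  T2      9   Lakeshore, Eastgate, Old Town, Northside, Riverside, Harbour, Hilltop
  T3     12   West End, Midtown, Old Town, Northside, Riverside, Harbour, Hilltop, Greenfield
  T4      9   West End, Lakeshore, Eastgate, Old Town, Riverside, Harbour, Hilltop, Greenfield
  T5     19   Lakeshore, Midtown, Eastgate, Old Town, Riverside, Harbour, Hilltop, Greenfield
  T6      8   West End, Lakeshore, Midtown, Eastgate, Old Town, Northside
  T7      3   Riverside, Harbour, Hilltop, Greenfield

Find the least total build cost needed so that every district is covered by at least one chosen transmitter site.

T1, T6 cover every district at build cost 3 + 8 = 11.
Any cover uses at least 2 transmitter sites; among all covering selections none totals below 11.

11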